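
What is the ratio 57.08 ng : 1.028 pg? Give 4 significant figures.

(57.08 × 10^-9) / (1.028 × 10^-12) = 55.525 × 10^3

55530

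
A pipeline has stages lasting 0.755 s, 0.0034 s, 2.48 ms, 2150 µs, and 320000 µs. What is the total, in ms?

1083.03 ms

In ms:
  0.755 s = 0.755e3 ms = 755
  0.0034 s = 0.0034e3 ms = 3.4
  2.48 ms → 2.48
  2150 µs = 2150e-3 ms = 2.15
  320000 µs = 320000e-3 ms = 320
Sum: 755 + 3.4 + 2.48 + 2.15 + 320 = 1083.03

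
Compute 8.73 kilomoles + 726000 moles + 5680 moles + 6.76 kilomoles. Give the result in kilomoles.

In kilomoles:
  8.73 kilomoles → 8.73
  726000 moles = 726000 × 10⁻³ kilomoles = 726
  5680 moles = 5680 × 10⁻³ kilomoles = 5.68
  6.76 kilomoles → 6.76
Sum: 8.73 + 726 + 5.68 + 6.76 = 747.17

747.17 kilomoles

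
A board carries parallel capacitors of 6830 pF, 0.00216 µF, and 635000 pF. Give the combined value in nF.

In nF:
  6830 pF = 6830 × 10^-3 nF = 6.83
  0.00216 µF = 0.00216 × 10^3 nF = 2.16
  635000 pF = 635000 × 10^-3 nF = 635
Sum: 6.83 + 2.16 + 635 = 643.99

643.99 nF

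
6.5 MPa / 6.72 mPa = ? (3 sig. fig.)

967000000

(6.5 × 10⁶) / (6.72 × 10⁻³) = 0.9673 × 10⁹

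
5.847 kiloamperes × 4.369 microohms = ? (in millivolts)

5.847e3 × 4.369e-6 = 25.545543e-3 V

25.545543 millivolts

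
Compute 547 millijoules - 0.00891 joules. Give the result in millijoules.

In millijoules:
  547 millijoules → 547
  0.00891 joules = 0.00891 × 10^3 millijoules = 8.91
Difference: 547 - 8.91 = 538.09

538.09 millijoules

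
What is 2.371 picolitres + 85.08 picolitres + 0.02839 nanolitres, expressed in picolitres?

In picolitres:
  2.371 picolitres → 2.371
  85.08 picolitres → 85.08
  0.02839 nanolitres = 0.02839 × 10³ picolitres = 28.39
Sum: 2.371 + 85.08 + 28.39 = 115.841

115.841 picolitres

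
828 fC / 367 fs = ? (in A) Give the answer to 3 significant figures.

2.26 A

(828e-15) / (367e-15) = 2.2561 A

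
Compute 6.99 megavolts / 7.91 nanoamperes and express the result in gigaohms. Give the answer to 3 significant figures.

884000 gigaohms

(6.99e6) / (7.91e-9) = 0.88369e15 Ω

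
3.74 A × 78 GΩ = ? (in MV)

3.74 × 78 × 10⁹ = 291.72 × 10⁹ V

291720 MV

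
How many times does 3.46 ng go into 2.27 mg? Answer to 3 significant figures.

656000

(2.27 × 10^-3) / (3.46 × 10^-9) = 0.6561 × 10^6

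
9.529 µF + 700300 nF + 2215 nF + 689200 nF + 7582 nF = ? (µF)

In µF:
  9.529 µF → 9.529
  700300 nF = 700300 × 10⁻³ µF = 700.3
  2215 nF = 2215 × 10⁻³ µF = 2.215
  689200 nF = 689200 × 10⁻³ µF = 689.2
  7582 nF = 7582 × 10⁻³ µF = 7.582
Sum: 9.529 + 700.3 + 2.215 + 689.2 + 7.582 = 1408.826

1408.826 µF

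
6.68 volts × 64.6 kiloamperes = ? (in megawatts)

6.68 × 64.6 × 10³ = 431.528 × 10³ W

0.431528 megawatts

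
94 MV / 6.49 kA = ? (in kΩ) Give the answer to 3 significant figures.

(94 × 10^6) / (6.49 × 10^3) = 14.484 × 10^3 Ω

14.5 kΩ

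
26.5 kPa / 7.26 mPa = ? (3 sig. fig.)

(26.5 × 10³) / (7.26 × 10⁻³) = 3.65 × 10⁶

3650000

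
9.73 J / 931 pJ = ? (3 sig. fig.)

10500000000

(9.73) / (931e-12) = 0.01045e12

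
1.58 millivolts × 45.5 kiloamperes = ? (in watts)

71.89 watts

1.58e-3 × 45.5e3 = 71.89 W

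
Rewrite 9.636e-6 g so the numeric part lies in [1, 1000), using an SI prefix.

9.636 μg

= 9.636e-6 g; 1e-6 is micro.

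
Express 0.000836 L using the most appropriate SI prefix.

836 uL

= 836 × 10^-6 L; 10^-6 is micro.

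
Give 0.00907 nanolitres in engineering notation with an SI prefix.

9.07 picolitres

= 9.07 × 10⁻¹² litres; 10⁻¹² is pico.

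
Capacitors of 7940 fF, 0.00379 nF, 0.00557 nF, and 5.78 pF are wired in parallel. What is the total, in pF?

23.08 pF

In pF:
  7940 fF = 7940 × 10⁻³ pF = 7.94
  0.00379 nF = 0.00379 × 10³ pF = 3.79
  0.00557 nF = 0.00557 × 10³ pF = 5.57
  5.78 pF → 5.78
Sum: 7.94 + 3.79 + 5.57 + 5.78 = 23.08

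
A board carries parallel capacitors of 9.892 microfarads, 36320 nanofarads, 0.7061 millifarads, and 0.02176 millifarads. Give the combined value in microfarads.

In microfarads:
  9.892 microfarads → 9.892
  36320 nanofarads = 36320 × 10⁻³ microfarads = 36.32
  0.7061 millifarads = 0.7061 × 10³ microfarads = 706.1
  0.02176 millifarads = 0.02176 × 10³ microfarads = 21.76
Sum: 9.892 + 36.32 + 706.1 + 21.76 = 774.072

774.072 microfarads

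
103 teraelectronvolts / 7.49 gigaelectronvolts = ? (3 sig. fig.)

13800

(103 × 10^12) / (7.49 × 10^9) = 13.75 × 10^3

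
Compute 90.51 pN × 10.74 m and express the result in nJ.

0.9720774 nJ

90.51 × 10⁻¹² × 10.74 = 972.0774 × 10⁻¹² J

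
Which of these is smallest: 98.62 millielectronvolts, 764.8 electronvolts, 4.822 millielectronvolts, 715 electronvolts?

98.62 millielectronvolts = 0.09862 electronvolts
764.8 electronvolts = 764.8 electronvolts
4.822 millielectronvolts = 0.004822 electronvolts
715 electronvolts = 715 electronvolts

4.822 millielectronvolts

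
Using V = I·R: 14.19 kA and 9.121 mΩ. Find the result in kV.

0.12942699 kV

14.19e3 × 9.121e-3 = 129.42699 V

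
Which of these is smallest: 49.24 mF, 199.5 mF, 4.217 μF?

49.24 mF = 0.04924 F
199.5 mF = 0.1995 F
4.217 μF = 0.000004217 F

4.217 μF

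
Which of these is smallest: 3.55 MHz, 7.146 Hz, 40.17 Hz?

3.55 MHz = 3550000 Hz
7.146 Hz = 7.146 Hz
40.17 Hz = 40.17 Hz

7.146 Hz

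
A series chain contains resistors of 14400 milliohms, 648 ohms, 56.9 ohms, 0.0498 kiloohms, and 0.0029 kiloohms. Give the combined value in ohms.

772 ohms

In ohms:
  14400 milliohms = 14400 × 10⁻³ ohms = 14.4
  648 ohms → 648
  56.9 ohms → 56.9
  0.0498 kiloohms = 0.0498 × 10³ ohms = 49.8
  0.0029 kiloohms = 0.0029 × 10³ ohms = 2.9
Sum: 14.4 + 648 + 56.9 + 49.8 + 2.9 = 772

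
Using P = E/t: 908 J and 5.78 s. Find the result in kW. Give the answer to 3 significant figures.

0.157 kW

(908) / (5.78) = 157.09 W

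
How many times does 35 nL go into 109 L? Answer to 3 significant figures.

(109) / (35e-9) = 3.114e9

3110000000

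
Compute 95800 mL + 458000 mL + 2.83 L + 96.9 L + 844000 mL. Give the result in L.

1497.53 L

In L:
  95800 mL = 95800 × 10^-3 L = 95.8
  458000 mL = 458000 × 10^-3 L = 458
  2.83 L → 2.83
  96.9 L → 96.9
  844000 mL = 844000 × 10^-3 L = 844
Sum: 95.8 + 458 + 2.83 + 96.9 + 844 = 1497.53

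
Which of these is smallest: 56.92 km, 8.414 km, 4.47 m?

56.92 km = 56920 m
8.414 km = 8414 m
4.47 m = 4.47 m

4.47 m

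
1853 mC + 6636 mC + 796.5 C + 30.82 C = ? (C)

835.809 C

In C:
  1853 mC = 1853 × 10^-3 C = 1.853
  6636 mC = 6636 × 10^-3 C = 6.636
  796.5 C → 796.5
  30.82 C → 30.82
Sum: 1.853 + 6.636 + 796.5 + 30.82 = 835.809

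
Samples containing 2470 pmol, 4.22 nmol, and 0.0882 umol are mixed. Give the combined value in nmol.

In nmol:
  2470 pmol = 2470 × 10⁻³ nmol = 2.47
  4.22 nmol → 4.22
  0.0882 umol = 0.0882 × 10³ nmol = 88.2
Sum: 2.47 + 4.22 + 88.2 = 94.89

94.89 nmol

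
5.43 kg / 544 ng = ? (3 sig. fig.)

(5.43 × 10^3) / (544 × 10^-9) = 0.009982 × 10^12

9980000000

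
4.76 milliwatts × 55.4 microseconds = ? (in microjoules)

4.76e-3 × 55.4e-6 = 263.704e-9 J

0.263704 microjoules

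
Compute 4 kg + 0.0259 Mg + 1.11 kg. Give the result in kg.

In kg:
  4 kg → 4
  0.0259 Mg = 0.0259 × 10^3 kg = 25.9
  1.11 kg → 1.11
Sum: 4 + 25.9 + 1.11 = 31.01

31.01 kg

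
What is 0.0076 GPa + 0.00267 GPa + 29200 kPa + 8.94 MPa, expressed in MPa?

In MPa:
  0.0076 GPa = 0.0076 × 10^3 MPa = 7.6
  0.00267 GPa = 0.00267 × 10^3 MPa = 2.67
  29200 kPa = 29200 × 10^-3 MPa = 29.2
  8.94 MPa → 8.94
Sum: 7.6 + 2.67 + 29.2 + 8.94 = 48.41

48.41 MPa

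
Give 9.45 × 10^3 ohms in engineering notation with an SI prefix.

9.45 kiloohms

= 9.45 × 10^3 ohms; 10^3 is kilo.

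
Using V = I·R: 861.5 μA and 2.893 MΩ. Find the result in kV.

861.5 × 10⁻⁶ × 2.893 × 10⁶ = 2492.3195 V

2.4923195 kV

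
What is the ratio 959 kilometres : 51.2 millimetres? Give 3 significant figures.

18700000

(959 × 10³) / (51.2 × 10⁻³) = 18.73 × 10⁶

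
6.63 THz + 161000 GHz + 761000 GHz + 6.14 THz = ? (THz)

934.77 THz

In THz:
  6.63 THz → 6.63
  161000 GHz = 161000 × 10^-3 THz = 161
  761000 GHz = 761000 × 10^-3 THz = 761
  6.14 THz → 6.14
Sum: 6.63 + 161 + 761 + 6.14 = 934.77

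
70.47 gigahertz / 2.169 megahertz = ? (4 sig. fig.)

(70.47 × 10⁹) / (2.169 × 10⁶) = 32.49 × 10³

32490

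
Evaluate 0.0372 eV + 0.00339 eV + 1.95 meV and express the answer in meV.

In meV:
  0.0372 eV = 0.0372 × 10^3 meV = 37.2
  0.00339 eV = 0.00339 × 10^3 meV = 3.39
  1.95 meV → 1.95
Sum: 37.2 + 3.39 + 1.95 = 42.54

42.54 meV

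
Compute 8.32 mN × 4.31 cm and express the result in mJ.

8.32e-3 × 4.31e-2 = 35.8592e-5 J

0.358592 mJ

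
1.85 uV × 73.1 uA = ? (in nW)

1.85 × 10⁻⁶ × 73.1 × 10⁻⁶ = 135.235 × 10⁻¹² W

0.135235 nW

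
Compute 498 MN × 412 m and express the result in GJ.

205.176 GJ

498e6 × 412 = 205176e6 J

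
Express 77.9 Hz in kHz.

0.0779 kHz

(no prefix) = 1e0, kilo = 1e3; factor is 1e-3.
77.9 × 1e-3 = 0.0779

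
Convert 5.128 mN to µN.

5128 µN

milli = 1e-3, micro = 1e-6; factor is 1e3.
5.128 × 1e3 = 5128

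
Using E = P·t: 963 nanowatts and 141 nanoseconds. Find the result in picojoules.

963 × 10⁻⁹ × 141 × 10⁻⁹ = 135783 × 10⁻¹⁸ J

0.135783 picojoules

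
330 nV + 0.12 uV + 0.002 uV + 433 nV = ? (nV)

885 nV

In nV:
  330 nV → 330
  0.12 uV = 0.12e3 nV = 120
  0.002 uV = 0.002e3 nV = 2
  433 nV → 433
Sum: 330 + 120 + 2 + 433 = 885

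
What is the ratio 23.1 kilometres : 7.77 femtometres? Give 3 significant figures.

(23.1 × 10^3) / (7.77 × 10^-15) = 2.973 × 10^18

2970000000000000000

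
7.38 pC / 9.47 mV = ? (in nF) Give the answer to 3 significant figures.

0.779 nF

(7.38e-12) / (9.47e-3) = 0.7793e-9 F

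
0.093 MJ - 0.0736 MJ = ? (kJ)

19.4 kJ

In kJ:
  0.093 MJ = 0.093e3 kJ = 93
  0.0736 MJ = 0.0736e3 kJ = 73.6
Difference: 93 - 73.6 = 19.4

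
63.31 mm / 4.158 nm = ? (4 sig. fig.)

15230000

(63.31e-3) / (4.158e-9) = 15.226e6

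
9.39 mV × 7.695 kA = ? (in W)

9.39 × 10⁻³ × 7.695 × 10³ = 72.25605 W

72.25605 W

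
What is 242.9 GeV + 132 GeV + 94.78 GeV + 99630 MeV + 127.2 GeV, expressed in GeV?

In GeV:
  242.9 GeV → 242.9
  132 GeV → 132
  94.78 GeV → 94.78
  99630 MeV = 99630 × 10⁻³ GeV = 99.63
  127.2 GeV → 127.2
Sum: 242.9 + 132 + 94.78 + 99.63 + 127.2 = 696.51

696.51 GeV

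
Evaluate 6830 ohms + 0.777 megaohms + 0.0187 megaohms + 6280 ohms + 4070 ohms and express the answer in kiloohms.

812.88 kiloohms

In kiloohms:
  6830 ohms = 6830 × 10⁻³ kiloohms = 6.83
  0.777 megaohms = 0.777 × 10³ kiloohms = 777
  0.0187 megaohms = 0.0187 × 10³ kiloohms = 18.7
  6280 ohms = 6280 × 10⁻³ kiloohms = 6.28
  4070 ohms = 4070 × 10⁻³ kiloohms = 4.07
Sum: 6.83 + 777 + 18.7 + 6.28 + 4.07 = 812.88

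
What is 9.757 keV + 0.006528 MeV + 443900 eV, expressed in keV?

In keV:
  9.757 keV → 9.757
  0.006528 MeV = 0.006528 × 10^3 keV = 6.528
  443900 eV = 443900 × 10^-3 keV = 443.9
Sum: 9.757 + 6.528 + 443.9 = 460.185

460.185 keV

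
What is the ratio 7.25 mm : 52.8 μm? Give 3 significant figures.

(7.25 × 10⁻³) / (52.8 × 10⁻⁶) = 0.1373 × 10³

137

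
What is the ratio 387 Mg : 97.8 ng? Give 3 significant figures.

(387e6) / (97.8e-9) = 3.957e15

3960000000000000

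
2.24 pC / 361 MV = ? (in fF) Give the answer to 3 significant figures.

(2.24 × 10⁻¹²) / (361 × 10⁶) = 0.006205 × 10⁻¹⁸ F

0.00000620 fF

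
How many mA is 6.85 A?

6850 mA

(no prefix) = 10⁰, milli = 10⁻³; factor is 10³.
6.85 × 10³ = 6850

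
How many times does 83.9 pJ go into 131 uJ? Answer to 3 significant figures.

(131 × 10^-6) / (83.9 × 10^-12) = 1.561 × 10^6

1560000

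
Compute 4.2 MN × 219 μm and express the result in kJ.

4.2e6 × 219e-6 = 919.8 J

0.9198 kJ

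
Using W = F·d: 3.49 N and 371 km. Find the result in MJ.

1.29479 MJ

3.49 × 371e3 = 1294.79e3 J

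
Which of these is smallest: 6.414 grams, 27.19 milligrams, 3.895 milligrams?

3.895 milligrams

6.414 grams = 6.414 grams
27.19 milligrams = 0.02719 grams
3.895 milligrams = 0.003895 grams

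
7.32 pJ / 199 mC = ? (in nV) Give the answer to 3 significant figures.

0.0368 nV

(7.32 × 10^-12) / (199 × 10^-3) = 0.036784 × 10^-9 V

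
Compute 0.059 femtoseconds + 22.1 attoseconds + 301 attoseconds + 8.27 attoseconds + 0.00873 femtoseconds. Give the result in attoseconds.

In attoseconds:
  0.059 femtoseconds = 0.059e3 attoseconds = 59
  22.1 attoseconds → 22.1
  301 attoseconds → 301
  8.27 attoseconds → 8.27
  0.00873 femtoseconds = 0.00873e3 attoseconds = 8.73
Sum: 59 + 22.1 + 301 + 8.27 + 8.73 = 399.1

399.1 attoseconds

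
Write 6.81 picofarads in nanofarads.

0.00681 nanofarads

pico = 10⁻¹², nano = 10⁻⁹; factor is 10⁻³.
6.81 × 10⁻³ = 0.00681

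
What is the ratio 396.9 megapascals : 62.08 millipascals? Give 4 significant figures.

(396.9e6) / (62.08e-3) = 6.3934e9

6393000000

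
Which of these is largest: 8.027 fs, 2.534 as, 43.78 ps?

8.027 fs = 0.000000000000008027 s
2.534 as = 0.000000000000000002534 s
43.78 ps = 0.00000000004378 s

43.78 ps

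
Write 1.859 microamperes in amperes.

micro = 1e-6, (no prefix) = 1e0; factor is 1e-6.
1.859 × 1e-6 = 0.000001859

0.000001859 amperes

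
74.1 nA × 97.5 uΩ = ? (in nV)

0.00722475 nV

74.1 × 10^-9 × 97.5 × 10^-6 = 7224.75 × 10^-15 V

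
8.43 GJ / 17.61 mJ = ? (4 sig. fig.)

478700000000

(8.43e9) / (17.61e-3) = 0.47871e12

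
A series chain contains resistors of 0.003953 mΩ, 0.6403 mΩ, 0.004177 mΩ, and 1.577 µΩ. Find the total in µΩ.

650.007 µΩ

In µΩ:
  0.003953 mΩ = 0.003953e3 µΩ = 3.953
  0.6403 mΩ = 0.6403e3 µΩ = 640.3
  0.004177 mΩ = 0.004177e3 µΩ = 4.177
  1.577 µΩ → 1.577
Sum: 3.953 + 640.3 + 4.177 + 1.577 = 650.007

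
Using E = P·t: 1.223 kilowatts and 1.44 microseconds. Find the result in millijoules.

1.76112 millijoules

1.223 × 10³ × 1.44 × 10⁻⁶ = 1.76112 × 10⁻³ J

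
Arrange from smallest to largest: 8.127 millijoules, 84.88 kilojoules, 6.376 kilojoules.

8.127 millijoules = 0.008127 joules
84.88 kilojoules = 84880 joules
6.376 kilojoules = 6376 joules

8.127 millijoules < 6.376 kilojoules < 84.88 kilojoules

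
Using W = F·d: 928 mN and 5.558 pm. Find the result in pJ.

928 × 10⁻³ × 5.558 × 10⁻¹² = 5157.824 × 10⁻¹⁵ J

5.157824 pJ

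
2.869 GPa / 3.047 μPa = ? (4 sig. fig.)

941600000000000

(2.869 × 10⁹) / (3.047 × 10⁻⁶) = 0.94158 × 10¹⁵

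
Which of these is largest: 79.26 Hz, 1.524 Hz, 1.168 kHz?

1.168 kHz

79.26 Hz = 79.26 Hz
1.524 Hz = 1.524 Hz
1.168 kHz = 1168 Hz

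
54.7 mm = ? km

0.0000547 km

milli = 10⁻³, kilo = 10³; factor is 10⁻⁶.
54.7 × 10⁻⁶ = 0.0000547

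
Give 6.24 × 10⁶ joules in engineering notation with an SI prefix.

6.24 megajoules

= 6.24 × 10⁶ joules; 10⁶ is mega.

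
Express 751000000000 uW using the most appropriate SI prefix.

= 751 × 10³ W; 10³ is kilo.

751 kW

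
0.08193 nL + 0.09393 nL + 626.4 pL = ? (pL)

In pL:
  0.08193 nL = 0.08193e3 pL = 81.93
  0.09393 nL = 0.09393e3 pL = 93.93
  626.4 pL → 626.4
Sum: 81.93 + 93.93 + 626.4 = 802.26

802.26 pL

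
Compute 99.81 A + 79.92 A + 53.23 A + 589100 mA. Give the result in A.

In A:
  99.81 A → 99.81
  79.92 A → 79.92
  53.23 A → 53.23
  589100 mA = 589100 × 10^-3 A = 589.1
Sum: 99.81 + 79.92 + 53.23 + 589.1 = 822.06

822.06 A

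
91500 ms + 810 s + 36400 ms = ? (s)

937.9 s

In s:
  91500 ms = 91500 × 10^-3 s = 91.5
  810 s → 810
  36400 ms = 36400 × 10^-3 s = 36.4
Sum: 91.5 + 810 + 36.4 = 937.9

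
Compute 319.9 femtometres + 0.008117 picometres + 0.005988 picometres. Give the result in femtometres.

In femtometres:
  319.9 femtometres → 319.9
  0.008117 picometres = 0.008117 × 10³ femtometres = 8.117
  0.005988 picometres = 0.005988 × 10³ femtometres = 5.988
Sum: 319.9 + 8.117 + 5.988 = 334.005

334.005 femtometres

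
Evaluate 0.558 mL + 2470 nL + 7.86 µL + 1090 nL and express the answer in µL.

569.42 µL

In µL:
  0.558 mL = 0.558 × 10^3 µL = 558
  2470 nL = 2470 × 10^-3 µL = 2.47
  7.86 µL → 7.86
  1090 nL = 1090 × 10^-3 µL = 1.09
Sum: 558 + 2.47 + 7.86 + 1.09 = 569.42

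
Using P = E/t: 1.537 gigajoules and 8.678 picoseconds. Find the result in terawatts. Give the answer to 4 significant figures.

177100000 terawatts

(1.537 × 10⁹) / (8.678 × 10⁻¹²) = 0.177115 × 10²¹ W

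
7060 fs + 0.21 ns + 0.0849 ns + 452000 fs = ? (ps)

753.96 ps

In ps:
  7060 fs = 7060 × 10⁻³ ps = 7.06
  0.21 ns = 0.21 × 10³ ps = 210
  0.0849 ns = 0.0849 × 10³ ps = 84.9
  452000 fs = 452000 × 10⁻³ ps = 452
Sum: 7.06 + 210 + 84.9 + 452 = 753.96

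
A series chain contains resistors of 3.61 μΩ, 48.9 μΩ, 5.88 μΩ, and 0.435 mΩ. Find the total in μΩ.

493.39 μΩ

In μΩ:
  3.61 μΩ → 3.61
  48.9 μΩ → 48.9
  5.88 μΩ → 5.88
  0.435 mΩ = 0.435e3 μΩ = 435
Sum: 3.61 + 48.9 + 5.88 + 435 = 493.39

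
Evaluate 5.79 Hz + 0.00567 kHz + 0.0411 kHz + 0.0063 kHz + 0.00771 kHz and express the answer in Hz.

In Hz:
  5.79 Hz → 5.79
  0.00567 kHz = 0.00567 × 10^3 Hz = 5.67
  0.0411 kHz = 0.0411 × 10^3 Hz = 41.1
  0.0063 kHz = 0.0063 × 10^3 Hz = 6.3
  0.00771 kHz = 0.00771 × 10^3 Hz = 7.71
Sum: 5.79 + 5.67 + 41.1 + 6.3 + 7.71 = 66.57

66.57 Hz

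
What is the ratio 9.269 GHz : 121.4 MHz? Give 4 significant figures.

76.35

(9.269e9) / (121.4e6) = 0.076351e3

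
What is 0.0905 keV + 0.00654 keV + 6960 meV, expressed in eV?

In eV:
  0.0905 keV = 0.0905e3 eV = 90.5
  0.00654 keV = 0.00654e3 eV = 6.54
  6960 meV = 6960e-3 eV = 6.96
Sum: 90.5 + 6.54 + 6.96 = 104

104 eV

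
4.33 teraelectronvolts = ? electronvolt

4330000000000 electronvolts

tera = 10^12, (no prefix) = 10^0; factor is 10^12.
4.33 × 10^12 = 4330000000000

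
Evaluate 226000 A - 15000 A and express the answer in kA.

211 kA

In kA:
  226000 A = 226000e-3 kA = 226
  15000 A = 15000e-3 kA = 15
Difference: 226 - 15 = 211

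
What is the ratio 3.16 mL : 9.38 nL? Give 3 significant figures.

337000

(3.16 × 10⁻³) / (9.38 × 10⁻⁹) = 0.3369 × 10⁶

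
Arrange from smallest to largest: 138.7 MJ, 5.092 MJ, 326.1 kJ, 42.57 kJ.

138.7 MJ = 138700000 J
5.092 MJ = 5092000 J
326.1 kJ = 326100 J
42.57 kJ = 42570 J

42.57 kJ < 326.1 kJ < 5.092 MJ < 138.7 MJ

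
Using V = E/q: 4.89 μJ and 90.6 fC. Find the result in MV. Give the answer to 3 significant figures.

54.0 MV

(4.89 × 10^-6) / (90.6 × 10^-15) = 0.053974 × 10^9 V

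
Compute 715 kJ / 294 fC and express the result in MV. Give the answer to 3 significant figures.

(715 × 10³) / (294 × 10⁻¹⁵) = 2.432 × 10¹⁸ V

2430000000000 MV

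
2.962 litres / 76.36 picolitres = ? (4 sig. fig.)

38790000000

(2.962) / (76.36e-12) = 0.03879e12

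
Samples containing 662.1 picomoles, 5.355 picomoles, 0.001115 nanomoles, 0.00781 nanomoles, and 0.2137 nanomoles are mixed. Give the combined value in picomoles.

890.08 picomoles

In picomoles:
  662.1 picomoles → 662.1
  5.355 picomoles → 5.355
  0.001115 nanomoles = 0.001115 × 10³ picomoles = 1.115
  0.00781 nanomoles = 0.00781 × 10³ picomoles = 7.81
  0.2137 nanomoles = 0.2137 × 10³ picomoles = 213.7
Sum: 662.1 + 5.355 + 1.115 + 7.81 + 213.7 = 890.08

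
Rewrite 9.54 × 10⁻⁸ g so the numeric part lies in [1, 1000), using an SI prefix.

95.4 ng

= 95.4 × 10⁻⁹ g; 10⁻⁹ is nano.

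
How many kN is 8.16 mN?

0.00000816 kN

milli = 10⁻³, kilo = 10³; factor is 10⁻⁶.
8.16 × 10⁻⁶ = 0.00000816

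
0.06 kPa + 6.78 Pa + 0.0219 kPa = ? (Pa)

88.68 Pa

In Pa:
  0.06 kPa = 0.06 × 10³ Pa = 60
  6.78 Pa → 6.78
  0.0219 kPa = 0.0219 × 10³ Pa = 21.9
Sum: 60 + 6.78 + 21.9 = 88.68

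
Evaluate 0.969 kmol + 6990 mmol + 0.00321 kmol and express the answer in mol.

In mol:
  0.969 kmol = 0.969 × 10^3 mol = 969
  6990 mmol = 6990 × 10^-3 mol = 6.99
  0.00321 kmol = 0.00321 × 10^3 mol = 3.21
Sum: 969 + 6.99 + 3.21 = 979.2

979.2 mol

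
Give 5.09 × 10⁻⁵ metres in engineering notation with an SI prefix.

50.9 micrometres

= 50.9 × 10⁻⁶ metres; 10⁻⁶ is micro.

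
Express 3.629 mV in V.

0.003629 V

milli = 10⁻³, (no prefix) = 10⁰; factor is 10⁻³.
3.629 × 10⁻³ = 0.003629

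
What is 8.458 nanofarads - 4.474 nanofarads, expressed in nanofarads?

In nanofarads:
  8.458 nanofarads → 8.458
  4.474 nanofarads → 4.474
Difference: 8.458 - 4.474 = 3.984

3.984 nanofarads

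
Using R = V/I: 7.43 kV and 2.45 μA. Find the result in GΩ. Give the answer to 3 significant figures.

3.03 GΩ

(7.43 × 10³) / (2.45 × 10⁻⁶) = 3.0327 × 10⁹ Ω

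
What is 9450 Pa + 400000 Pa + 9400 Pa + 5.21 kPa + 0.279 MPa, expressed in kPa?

In kPa:
  9450 Pa = 9450 × 10⁻³ kPa = 9.45
  400000 Pa = 400000 × 10⁻³ kPa = 400
  9400 Pa = 9400 × 10⁻³ kPa = 9.4
  5.21 kPa → 5.21
  0.279 MPa = 0.279 × 10³ kPa = 279
Sum: 9.45 + 400 + 9.4 + 5.21 + 279 = 703.06

703.06 kPa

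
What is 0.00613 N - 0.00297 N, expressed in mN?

3.16 mN

In mN:
  0.00613 N = 0.00613 × 10^3 mN = 6.13
  0.00297 N = 0.00297 × 10^3 mN = 2.97
Difference: 6.13 - 2.97 = 3.16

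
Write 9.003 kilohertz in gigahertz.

0.000009003 gigahertz

kilo = 10³, giga = 10⁹; factor is 10⁻⁶.
9.003 × 10⁻⁶ = 0.000009003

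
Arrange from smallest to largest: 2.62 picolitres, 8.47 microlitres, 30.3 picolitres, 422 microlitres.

2.62 picolitres < 30.3 picolitres < 8.47 microlitres < 422 microlitres

2.62 picolitres = 0.00000000000262 litres
8.47 microlitres = 0.00000847 litres
30.3 picolitres = 0.0000000000303 litres
422 microlitres = 0.000422 litres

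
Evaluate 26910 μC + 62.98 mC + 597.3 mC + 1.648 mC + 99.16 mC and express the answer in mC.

787.998 mC

In mC:
  26910 μC = 26910 × 10^-3 mC = 26.91
  62.98 mC → 62.98
  597.3 mC → 597.3
  1.648 mC → 1.648
  99.16 mC → 99.16
Sum: 26.91 + 62.98 + 597.3 + 1.648 + 99.16 = 787.998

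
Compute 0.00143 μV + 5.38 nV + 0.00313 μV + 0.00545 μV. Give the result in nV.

15.39 nV

In nV:
  0.00143 μV = 0.00143 × 10^3 nV = 1.43
  5.38 nV → 5.38
  0.00313 μV = 0.00313 × 10^3 nV = 3.13
  0.00545 μV = 0.00545 × 10^3 nV = 5.45
Sum: 1.43 + 5.38 + 3.13 + 5.45 = 15.39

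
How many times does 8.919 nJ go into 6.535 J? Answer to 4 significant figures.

(6.535) / (8.919 × 10^-9) = 0.73271 × 10^9

732700000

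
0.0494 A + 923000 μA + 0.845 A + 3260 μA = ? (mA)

1820.66 mA

In mA:
  0.0494 A = 0.0494 × 10^3 mA = 49.4
  923000 μA = 923000 × 10^-3 mA = 923
  0.845 A = 0.845 × 10^3 mA = 845
  3260 μA = 3260 × 10^-3 mA = 3.26
Sum: 49.4 + 923 + 845 + 3.26 = 1820.66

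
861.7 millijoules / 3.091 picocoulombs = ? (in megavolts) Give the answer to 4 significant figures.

(861.7e-3) / (3.091e-12) = 278.777e9 V

278800 megavolts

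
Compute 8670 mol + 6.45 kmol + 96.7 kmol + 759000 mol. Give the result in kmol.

870.82 kmol

In kmol:
  8670 mol = 8670 × 10^-3 kmol = 8.67
  6.45 kmol → 6.45
  96.7 kmol → 96.7
  759000 mol = 759000 × 10^-3 kmol = 759
Sum: 8.67 + 6.45 + 96.7 + 759 = 870.82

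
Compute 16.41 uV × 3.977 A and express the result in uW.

16.41 × 10^-6 × 3.977 = 65.26257 × 10^-6 W

65.26257 uW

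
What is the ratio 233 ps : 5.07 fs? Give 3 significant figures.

46000

(233 × 10^-12) / (5.07 × 10^-15) = 45.96 × 10^3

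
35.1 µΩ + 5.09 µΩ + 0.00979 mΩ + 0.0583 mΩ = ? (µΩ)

In µΩ:
  35.1 µΩ → 35.1
  5.09 µΩ → 5.09
  0.00979 mΩ = 0.00979 × 10³ µΩ = 9.79
  0.0583 mΩ = 0.0583 × 10³ µΩ = 58.3
Sum: 35.1 + 5.09 + 9.79 + 58.3 = 108.28

108.28 µΩ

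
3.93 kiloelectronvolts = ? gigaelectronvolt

kilo = 10³, giga = 10⁹; factor is 10⁻⁶.
3.93 × 10⁻⁶ = 0.00000393

0.00000393 gigaelectronvolts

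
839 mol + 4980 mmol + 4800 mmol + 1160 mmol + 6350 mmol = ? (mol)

856.29 mol

In mol:
  839 mol → 839
  4980 mmol = 4980 × 10⁻³ mol = 4.98
  4800 mmol = 4800 × 10⁻³ mol = 4.8
  1160 mmol = 1160 × 10⁻³ mol = 1.16
  6350 mmol = 6350 × 10⁻³ mol = 6.35
Sum: 839 + 4.98 + 4.8 + 1.16 + 6.35 = 856.29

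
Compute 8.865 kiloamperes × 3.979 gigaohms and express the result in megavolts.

35273835 megavolts

8.865 × 10^3 × 3.979 × 10^9 = 35.273835 × 10^12 V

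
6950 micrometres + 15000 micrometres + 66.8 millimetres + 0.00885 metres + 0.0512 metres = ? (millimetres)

148.8 millimetres

In millimetres:
  6950 micrometres = 6950 × 10⁻³ millimetres = 6.95
  15000 micrometres = 15000 × 10⁻³ millimetres = 15
  66.8 millimetres → 66.8
  0.00885 metres = 0.00885 × 10³ millimetres = 8.85
  0.0512 metres = 0.0512 × 10³ millimetres = 51.2
Sum: 6.95 + 15 + 66.8 + 8.85 + 51.2 = 148.8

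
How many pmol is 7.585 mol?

(no prefix) = 1e0, pico = 1e-12; factor is 1e12.
7.585 × 1e12 = 7585000000000

7585000000000 pmol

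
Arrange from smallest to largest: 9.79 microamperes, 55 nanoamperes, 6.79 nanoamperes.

6.79 nanoamperes < 55 nanoamperes < 9.79 microamperes

9.79 microamperes = 0.00000979 amperes
55 nanoamperes = 0.000000055 amperes
6.79 nanoamperes = 0.00000000679 amperes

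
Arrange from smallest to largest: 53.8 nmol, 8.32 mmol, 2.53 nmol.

53.8 nmol = 0.0000000538 mol
8.32 mmol = 0.00832 mol
2.53 nmol = 0.00000000253 mol

2.53 nmol < 53.8 nmol < 8.32 mmol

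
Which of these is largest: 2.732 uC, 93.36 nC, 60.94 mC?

60.94 mC

2.732 uC = 0.000002732 C
93.36 nC = 0.00000009336 C
60.94 mC = 0.06094 C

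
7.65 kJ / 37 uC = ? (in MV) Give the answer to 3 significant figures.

207 MV

(7.65e3) / (37e-6) = 0.20676e9 V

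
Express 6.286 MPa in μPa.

mega = 10^6, micro = 10^-6; factor is 10^12.
6.286 × 10^12 = 6286000000000

6286000000000 μPa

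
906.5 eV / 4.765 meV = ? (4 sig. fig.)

(906.5) / (4.765 × 10^-3) = 190.24 × 10^3

190200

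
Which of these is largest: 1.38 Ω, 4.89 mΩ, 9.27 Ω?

9.27 Ω

1.38 Ω = 1.38 Ω
4.89 mΩ = 0.00489 Ω
9.27 Ω = 9.27 Ω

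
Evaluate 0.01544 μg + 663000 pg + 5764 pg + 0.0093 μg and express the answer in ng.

693.504 ng

In ng:
  0.01544 μg = 0.01544 × 10³ ng = 15.44
  663000 pg = 663000 × 10⁻³ ng = 663
  5764 pg = 5764 × 10⁻³ ng = 5.764
  0.0093 μg = 0.0093 × 10³ ng = 9.3
Sum: 15.44 + 663 + 5.764 + 9.3 = 693.504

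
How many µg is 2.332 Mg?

2332000000000 µg

mega = 10⁶, micro = 10⁻⁶; factor is 10¹².
2.332 × 10¹² = 2332000000000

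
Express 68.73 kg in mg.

68730000 mg

kilo = 10³, milli = 10⁻³; factor is 10⁶.
68.73 × 10⁶ = 68730000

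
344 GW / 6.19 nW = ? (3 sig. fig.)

55600000000000000000

(344 × 10^9) / (6.19 × 10^-9) = 55.57 × 10^18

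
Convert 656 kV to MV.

kilo = 10³, mega = 10⁶; factor is 10⁻³.
656 × 10⁻³ = 0.656

0.656 MV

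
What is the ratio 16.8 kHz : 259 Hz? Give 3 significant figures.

(16.8 × 10^3) / (259) = 0.06486 × 10^3

64.9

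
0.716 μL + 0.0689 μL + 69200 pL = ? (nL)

In nL:
  0.716 μL = 0.716e3 nL = 716
  0.0689 μL = 0.0689e3 nL = 68.9
  69200 pL = 69200e-3 nL = 69.2
Sum: 716 + 68.9 + 69.2 = 854.1

854.1 nL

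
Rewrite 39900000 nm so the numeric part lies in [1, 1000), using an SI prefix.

= 39.9e-3 m; 1e-3 is milli.

39.9 mm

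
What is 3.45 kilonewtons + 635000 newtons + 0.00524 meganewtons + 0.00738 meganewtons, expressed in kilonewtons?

In kilonewtons:
  3.45 kilonewtons → 3.45
  635000 newtons = 635000 × 10^-3 kilonewtons = 635
  0.00524 meganewtons = 0.00524 × 10^3 kilonewtons = 5.24
  0.00738 meganewtons = 0.00738 × 10^3 kilonewtons = 7.38
Sum: 3.45 + 635 + 5.24 + 7.38 = 651.07

651.07 kilonewtons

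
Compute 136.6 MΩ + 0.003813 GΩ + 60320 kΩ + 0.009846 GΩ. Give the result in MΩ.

In MΩ:
  136.6 MΩ → 136.6
  0.003813 GΩ = 0.003813e3 MΩ = 3.813
  60320 kΩ = 60320e-3 MΩ = 60.32
  0.009846 GΩ = 0.009846e3 MΩ = 9.846
Sum: 136.6 + 3.813 + 60.32 + 9.846 = 210.579

210.579 MΩ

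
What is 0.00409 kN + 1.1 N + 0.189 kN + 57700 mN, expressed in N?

In N:
  0.00409 kN = 0.00409 × 10^3 N = 4.09
  1.1 N → 1.1
  0.189 kN = 0.189 × 10^3 N = 189
  57700 mN = 57700 × 10^-3 N = 57.7
Sum: 4.09 + 1.1 + 189 + 57.7 = 251.89

251.89 N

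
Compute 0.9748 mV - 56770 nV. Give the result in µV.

918.03 µV

In µV:
  0.9748 mV = 0.9748 × 10^3 µV = 974.8
  56770 nV = 56770 × 10^-3 µV = 56.77
Difference: 974.8 - 56.77 = 918.03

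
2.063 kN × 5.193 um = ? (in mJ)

10.713159 mJ

2.063 × 10^3 × 5.193 × 10^-6 = 10.713159 × 10^-3 J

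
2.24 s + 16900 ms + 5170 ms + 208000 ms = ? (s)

232.31 s

In s:
  2.24 s → 2.24
  16900 ms = 16900e-3 s = 16.9
  5170 ms = 5170e-3 s = 5.17
  208000 ms = 208000e-3 s = 208
Sum: 2.24 + 16.9 + 5.17 + 208 = 232.31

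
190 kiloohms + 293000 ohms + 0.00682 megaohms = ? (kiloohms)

489.82 kiloohms

In kiloohms:
  190 kiloohms → 190
  293000 ohms = 293000e-3 kiloohms = 293
  0.00682 megaohms = 0.00682e3 kiloohms = 6.82
Sum: 190 + 293 + 6.82 = 489.82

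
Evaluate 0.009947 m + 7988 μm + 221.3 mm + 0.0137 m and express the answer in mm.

252.935 mm

In mm:
  0.009947 m = 0.009947 × 10^3 mm = 9.947
  7988 μm = 7988 × 10^-3 mm = 7.988
  221.3 mm → 221.3
  0.0137 m = 0.0137 × 10^3 mm = 13.7
Sum: 9.947 + 7.988 + 221.3 + 13.7 = 252.935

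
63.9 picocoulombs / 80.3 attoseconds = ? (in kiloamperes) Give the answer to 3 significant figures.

(63.9 × 10^-12) / (80.3 × 10^-18) = 0.79577 × 10^6 A

796 kiloamperes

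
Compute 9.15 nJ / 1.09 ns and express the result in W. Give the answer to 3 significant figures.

(9.15 × 10⁻⁹) / (1.09 × 10⁻⁹) = 8.3945 W

8.39 W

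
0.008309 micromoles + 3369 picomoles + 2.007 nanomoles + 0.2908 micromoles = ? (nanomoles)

304.485 nanomoles

In nanomoles:
  0.008309 micromoles = 0.008309 × 10³ nanomoles = 8.309
  3369 picomoles = 3369 × 10⁻³ nanomoles = 3.369
  2.007 nanomoles → 2.007
  0.2908 micromoles = 0.2908 × 10³ nanomoles = 290.8
Sum: 8.309 + 3.369 + 2.007 + 290.8 = 304.485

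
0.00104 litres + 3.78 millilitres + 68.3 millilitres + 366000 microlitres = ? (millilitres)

In millilitres:
  0.00104 litres = 0.00104e3 millilitres = 1.04
  3.78 millilitres → 3.78
  68.3 millilitres → 68.3
  366000 microlitres = 366000e-3 millilitres = 366
Sum: 1.04 + 3.78 + 68.3 + 366 = 439.12

439.12 millilitres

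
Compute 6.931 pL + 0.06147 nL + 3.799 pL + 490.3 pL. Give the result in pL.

562.5 pL

In pL:
  6.931 pL → 6.931
  0.06147 nL = 0.06147 × 10^3 pL = 61.47
  3.799 pL → 3.799
  490.3 pL → 490.3
Sum: 6.931 + 61.47 + 3.799 + 490.3 = 562.5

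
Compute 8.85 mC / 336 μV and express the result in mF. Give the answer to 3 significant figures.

(8.85 × 10^-3) / (336 × 10^-6) = 0.026339 × 10^3 F

26300 mF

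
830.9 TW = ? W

tera = 1e12, (no prefix) = 1e0; factor is 1e12.
830.9 × 1e12 = 830900000000000

830900000000000 W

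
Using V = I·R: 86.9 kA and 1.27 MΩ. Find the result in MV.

110363 MV

86.9e3 × 1.27e6 = 110.363e9 V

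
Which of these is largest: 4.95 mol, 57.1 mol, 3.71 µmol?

57.1 mol

4.95 mol = 4.95 mol
57.1 mol = 57.1 mol
3.71 µmol = 0.00000371 mol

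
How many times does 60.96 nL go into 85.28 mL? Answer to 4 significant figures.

1399000

(85.28 × 10^-3) / (60.96 × 10^-9) = 1.399 × 10^6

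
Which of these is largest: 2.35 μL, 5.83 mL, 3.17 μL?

2.35 μL = 0.00000235 L
5.83 mL = 0.00583 L
3.17 μL = 0.00000317 L

5.83 mL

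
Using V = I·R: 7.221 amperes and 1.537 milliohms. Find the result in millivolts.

11.098677 millivolts

7.221 × 1.537 × 10⁻³ = 11.098677 × 10⁻³ V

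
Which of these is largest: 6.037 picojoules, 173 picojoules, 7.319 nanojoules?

6.037 picojoules = 0.000000000006037 joules
173 picojoules = 0.000000000173 joules
7.319 nanojoules = 0.000000007319 joules

7.319 nanojoules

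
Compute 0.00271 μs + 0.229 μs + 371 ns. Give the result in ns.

602.71 ns

In ns:
  0.00271 μs = 0.00271e3 ns = 2.71
  0.229 μs = 0.229e3 ns = 229
  371 ns → 371
Sum: 2.71 + 229 + 371 = 602.71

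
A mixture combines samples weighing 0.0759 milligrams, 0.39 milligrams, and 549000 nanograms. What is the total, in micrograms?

1014.9 micrograms

In micrograms:
  0.0759 milligrams = 0.0759 × 10^3 micrograms = 75.9
  0.39 milligrams = 0.39 × 10^3 micrograms = 390
  549000 nanograms = 549000 × 10^-3 micrograms = 549
Sum: 75.9 + 390 + 549 = 1014.9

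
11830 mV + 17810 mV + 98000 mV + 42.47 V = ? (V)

170.11 V

In V:
  11830 mV = 11830 × 10⁻³ V = 11.83
  17810 mV = 17810 × 10⁻³ V = 17.81
  98000 mV = 98000 × 10⁻³ V = 98
  42.47 V → 42.47
Sum: 11.83 + 17.81 + 98 + 42.47 = 170.11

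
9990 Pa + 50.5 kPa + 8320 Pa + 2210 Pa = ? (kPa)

71.02 kPa

In kPa:
  9990 Pa = 9990e-3 kPa = 9.99
  50.5 kPa → 50.5
  8320 Pa = 8320e-3 kPa = 8.32
  2210 Pa = 2210e-3 kPa = 2.21
Sum: 9.99 + 50.5 + 8.32 + 2.21 = 71.02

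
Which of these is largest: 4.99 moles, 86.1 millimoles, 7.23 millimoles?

4.99 moles = 4.99 moles
86.1 millimoles = 0.0861 moles
7.23 millimoles = 0.00723 moles

4.99 moles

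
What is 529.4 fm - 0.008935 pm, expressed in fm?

520.465 fm

In fm:
  529.4 fm → 529.4
  0.008935 pm = 0.008935 × 10^3 fm = 8.935
Difference: 529.4 - 8.935 = 520.465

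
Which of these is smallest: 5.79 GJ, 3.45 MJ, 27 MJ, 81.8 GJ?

3.45 MJ

5.79 GJ = 5790000000 J
3.45 MJ = 3450000 J
27 MJ = 27000000 J
81.8 GJ = 81800000000 J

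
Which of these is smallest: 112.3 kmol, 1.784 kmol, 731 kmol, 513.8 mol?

112.3 kmol = 112300 mol
1.784 kmol = 1784 mol
731 kmol = 731000 mol
513.8 mol = 513.8 mol

513.8 mol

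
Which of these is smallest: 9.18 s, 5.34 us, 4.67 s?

9.18 s = 9.18 s
5.34 us = 0.00000534 s
4.67 s = 4.67 s

5.34 us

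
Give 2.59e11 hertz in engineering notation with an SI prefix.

259 gigahertz

= 259e9 hertz; 1e9 is giga.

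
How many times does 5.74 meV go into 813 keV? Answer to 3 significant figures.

142000000

(813 × 10^3) / (5.74 × 10^-3) = 141.6 × 10^6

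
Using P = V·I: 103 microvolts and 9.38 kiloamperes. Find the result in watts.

103 × 10^-6 × 9.38 × 10^3 = 966.14 × 10^-3 W

0.96614 watts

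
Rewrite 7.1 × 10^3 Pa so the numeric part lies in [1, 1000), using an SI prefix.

= 7.1 × 10^3 Pa; 10^3 is kilo.

7.1 kPa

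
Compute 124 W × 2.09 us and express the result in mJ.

124 × 2.09 × 10^-6 = 259.16 × 10^-6 J

0.25916 mJ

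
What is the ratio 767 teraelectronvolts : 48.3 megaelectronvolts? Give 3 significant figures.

15900000

(767 × 10¹²) / (48.3 × 10⁶) = 15.88 × 10⁶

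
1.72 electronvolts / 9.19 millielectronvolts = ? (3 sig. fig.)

187

(1.72) / (9.19e-3) = 0.1872e3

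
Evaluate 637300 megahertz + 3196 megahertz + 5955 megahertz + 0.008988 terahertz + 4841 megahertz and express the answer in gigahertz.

660.28 gigahertz

In gigahertz:
  637300 megahertz = 637300 × 10^-3 gigahertz = 637.3
  3196 megahertz = 3196 × 10^-3 gigahertz = 3.196
  5955 megahertz = 5955 × 10^-3 gigahertz = 5.955
  0.008988 terahertz = 0.008988 × 10^3 gigahertz = 8.988
  4841 megahertz = 4841 × 10^-3 gigahertz = 4.841
Sum: 637.3 + 3.196 + 5.955 + 8.988 + 4.841 = 660.28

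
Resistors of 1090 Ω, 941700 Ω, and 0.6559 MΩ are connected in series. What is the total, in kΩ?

In kΩ:
  1090 Ω = 1090 × 10⁻³ kΩ = 1.09
  941700 Ω = 941700 × 10⁻³ kΩ = 941.7
  0.6559 MΩ = 0.6559 × 10³ kΩ = 655.9
Sum: 1.09 + 941.7 + 655.9 = 1598.69

1598.69 kΩ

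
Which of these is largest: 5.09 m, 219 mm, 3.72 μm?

5.09 m = 5.09 m
219 mm = 0.219 m
3.72 μm = 0.00000372 m

5.09 m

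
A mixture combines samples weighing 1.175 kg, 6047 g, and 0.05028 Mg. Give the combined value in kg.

57.502 kg

In kg:
  1.175 kg → 1.175
  6047 g = 6047 × 10^-3 kg = 6.047
  0.05028 Mg = 0.05028 × 10^3 kg = 50.28
Sum: 1.175 + 6.047 + 50.28 = 57.502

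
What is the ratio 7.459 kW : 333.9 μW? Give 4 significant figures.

22340000

(7.459 × 10^3) / (333.9 × 10^-6) = 0.022339 × 10^9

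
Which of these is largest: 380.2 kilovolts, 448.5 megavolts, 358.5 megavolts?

448.5 megavolts

380.2 kilovolts = 380200 volts
448.5 megavolts = 448500000 volts
358.5 megavolts = 358500000 volts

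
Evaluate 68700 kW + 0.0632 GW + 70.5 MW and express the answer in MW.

202.4 MW

In MW:
  68700 kW = 68700 × 10⁻³ MW = 68.7
  0.0632 GW = 0.0632 × 10³ MW = 63.2
  70.5 MW → 70.5
Sum: 68.7 + 63.2 + 70.5 = 202.4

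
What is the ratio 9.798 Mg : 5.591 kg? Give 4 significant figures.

1752

(9.798e6) / (5.591e3) = 1.7525e3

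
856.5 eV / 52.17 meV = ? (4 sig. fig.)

(856.5) / (52.17 × 10^-3) = 16.417 × 10^3

16420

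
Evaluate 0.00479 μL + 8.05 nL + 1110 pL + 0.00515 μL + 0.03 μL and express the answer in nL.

In nL:
  0.00479 μL = 0.00479e3 nL = 4.79
  8.05 nL → 8.05
  1110 pL = 1110e-3 nL = 1.11
  0.00515 μL = 0.00515e3 nL = 5.15
  0.03 μL = 0.03e3 nL = 30
Sum: 4.79 + 8.05 + 1.11 + 5.15 + 30 = 49.1

49.1 nL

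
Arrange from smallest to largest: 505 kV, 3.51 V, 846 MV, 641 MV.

505 kV = 505000 V
3.51 V = 3.51 V
846 MV = 846000000 V
641 MV = 641000000 V

3.51 V < 505 kV < 641 MV < 846 MV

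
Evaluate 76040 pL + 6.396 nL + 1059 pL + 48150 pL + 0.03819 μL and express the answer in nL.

In nL:
  76040 pL = 76040e-3 nL = 76.04
  6.396 nL → 6.396
  1059 pL = 1059e-3 nL = 1.059
  48150 pL = 48150e-3 nL = 48.15
  0.03819 μL = 0.03819e3 nL = 38.19
Sum: 76.04 + 6.396 + 1.059 + 48.15 + 38.19 = 169.835

169.835 nL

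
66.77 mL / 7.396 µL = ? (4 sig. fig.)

9028

(66.77 × 10⁻³) / (7.396 × 10⁻⁶) = 9.0279 × 10³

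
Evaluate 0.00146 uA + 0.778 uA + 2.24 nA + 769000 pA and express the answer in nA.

In nA:
  0.00146 uA = 0.00146e3 nA = 1.46
  0.778 uA = 0.778e3 nA = 778
  2.24 nA → 2.24
  769000 pA = 769000e-3 nA = 769
Sum: 1.46 + 778 + 2.24 + 769 = 1550.7

1550.7 nA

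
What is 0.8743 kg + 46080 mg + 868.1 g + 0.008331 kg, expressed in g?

In g:
  0.8743 kg = 0.8743 × 10^3 g = 874.3
  46080 mg = 46080 × 10^-3 g = 46.08
  868.1 g → 868.1
  0.008331 kg = 0.008331 × 10^3 g = 8.331
Sum: 874.3 + 46.08 + 868.1 + 8.331 = 1796.811

1796.811 g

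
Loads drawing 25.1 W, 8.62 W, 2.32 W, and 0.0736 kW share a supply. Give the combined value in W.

In W:
  25.1 W → 25.1
  8.62 W → 8.62
  2.32 W → 2.32
  0.0736 kW = 0.0736e3 W = 73.6
Sum: 25.1 + 8.62 + 2.32 + 73.6 = 109.64

109.64 W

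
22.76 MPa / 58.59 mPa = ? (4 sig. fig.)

(22.76e6) / (58.59e-3) = 0.38846e9

388500000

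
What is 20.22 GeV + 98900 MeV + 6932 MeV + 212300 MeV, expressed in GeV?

338.352 GeV

In GeV:
  20.22 GeV → 20.22
  98900 MeV = 98900e-3 GeV = 98.9
  6932 MeV = 6932e-3 GeV = 6.932
  212300 MeV = 212300e-3 GeV = 212.3
Sum: 20.22 + 98.9 + 6.932 + 212.3 = 338.352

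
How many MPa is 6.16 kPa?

0.00616 MPa

kilo = 10^3, mega = 10^6; factor is 10^-3.
6.16 × 10^-3 = 0.00616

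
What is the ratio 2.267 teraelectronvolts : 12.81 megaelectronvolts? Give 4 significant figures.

(2.267 × 10¹²) / (12.81 × 10⁶) = 0.17697 × 10⁶

177000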